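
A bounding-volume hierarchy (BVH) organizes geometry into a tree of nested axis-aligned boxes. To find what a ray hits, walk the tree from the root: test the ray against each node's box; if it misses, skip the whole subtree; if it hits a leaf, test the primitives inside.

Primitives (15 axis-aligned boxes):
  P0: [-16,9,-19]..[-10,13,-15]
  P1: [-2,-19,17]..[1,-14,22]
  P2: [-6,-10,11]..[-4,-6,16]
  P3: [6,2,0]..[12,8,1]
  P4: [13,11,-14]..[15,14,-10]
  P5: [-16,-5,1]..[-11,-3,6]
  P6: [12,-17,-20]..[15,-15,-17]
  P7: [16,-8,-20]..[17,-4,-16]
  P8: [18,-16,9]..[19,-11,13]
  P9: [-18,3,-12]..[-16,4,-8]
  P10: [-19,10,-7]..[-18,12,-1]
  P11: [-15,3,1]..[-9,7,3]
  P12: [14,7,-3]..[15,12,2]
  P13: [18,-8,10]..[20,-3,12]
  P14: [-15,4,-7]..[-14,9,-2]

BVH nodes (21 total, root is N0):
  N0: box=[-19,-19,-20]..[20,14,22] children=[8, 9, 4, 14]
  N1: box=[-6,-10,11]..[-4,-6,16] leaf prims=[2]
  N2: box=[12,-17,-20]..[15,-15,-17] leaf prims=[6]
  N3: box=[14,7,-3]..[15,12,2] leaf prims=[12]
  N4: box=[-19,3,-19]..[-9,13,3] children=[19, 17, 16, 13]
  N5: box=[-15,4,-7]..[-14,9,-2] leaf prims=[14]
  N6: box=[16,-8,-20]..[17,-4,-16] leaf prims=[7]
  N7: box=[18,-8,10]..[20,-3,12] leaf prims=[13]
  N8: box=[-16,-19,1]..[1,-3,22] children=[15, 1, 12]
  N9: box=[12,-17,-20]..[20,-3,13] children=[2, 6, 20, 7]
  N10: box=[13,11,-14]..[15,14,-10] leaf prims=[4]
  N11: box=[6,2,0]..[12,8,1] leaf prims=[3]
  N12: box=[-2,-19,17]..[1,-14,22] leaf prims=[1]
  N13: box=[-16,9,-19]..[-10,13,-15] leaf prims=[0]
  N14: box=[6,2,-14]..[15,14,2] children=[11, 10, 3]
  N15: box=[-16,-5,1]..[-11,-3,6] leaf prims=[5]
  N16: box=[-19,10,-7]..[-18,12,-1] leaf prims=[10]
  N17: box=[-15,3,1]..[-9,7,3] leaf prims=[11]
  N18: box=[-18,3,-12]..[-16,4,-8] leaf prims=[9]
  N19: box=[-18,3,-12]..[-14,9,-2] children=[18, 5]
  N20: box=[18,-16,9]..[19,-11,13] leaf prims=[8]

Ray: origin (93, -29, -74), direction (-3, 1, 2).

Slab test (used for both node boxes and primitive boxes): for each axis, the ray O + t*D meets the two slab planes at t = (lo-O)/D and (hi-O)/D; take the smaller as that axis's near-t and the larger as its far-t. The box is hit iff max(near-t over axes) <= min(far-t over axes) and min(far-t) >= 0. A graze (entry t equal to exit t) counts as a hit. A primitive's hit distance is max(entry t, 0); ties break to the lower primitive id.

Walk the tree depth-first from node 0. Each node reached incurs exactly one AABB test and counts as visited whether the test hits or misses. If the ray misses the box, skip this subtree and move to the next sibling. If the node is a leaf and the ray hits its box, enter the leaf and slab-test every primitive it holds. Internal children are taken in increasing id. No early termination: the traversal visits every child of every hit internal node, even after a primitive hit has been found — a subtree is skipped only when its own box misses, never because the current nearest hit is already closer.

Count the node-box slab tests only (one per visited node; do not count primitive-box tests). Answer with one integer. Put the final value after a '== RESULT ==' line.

Traverse from the root:
N0 x:[73/3,112/3] y:[10,43] z:[27,48] -> hit [27,112/3], descend [4, 8, 9, 14]
  N4 x:[34,112/3] y:[32,42] z:[55/2,77/2] -> hit [34,112/3], descend [13, 16, 17, 19]
    N13 x:[103/3,109/3] y:[38,42] z:[55/2,59/2] -> miss, prune
    N16 x:[37,112/3] y:[39,41] z:[67/2,73/2] -> miss, prune
    N17 x:[34,36] y:[32,36] z:[75/2,77/2] -> miss, prune
    N19 x:[107/3,37] y:[32,38] z:[31,36] -> hit [107/3,36], descend [5, 18]
      N5 x:[107/3,36] y:[33,38] z:[67/2,36] -> hit [107/3,36] leaf, test {P14@t=107/3}
      N18 x:[109/3,37] y:[32,33] z:[31,33] -> miss, prune
  N8 x:[92/3,109/3] y:[10,26] z:[75/2,48] -> miss, prune
  N9 x:[73/3,27] y:[12,26] z:[27,87/2] -> miss, prune
  N14 x:[26,29] y:[31,43] z:[30,38] -> miss, prune

order=[0, 4, 13, 16, 17, 19, 5, 18, 8, 9, 14]  |boxes|=11  |leaves|=1  hit=P14

== RESULT ==
11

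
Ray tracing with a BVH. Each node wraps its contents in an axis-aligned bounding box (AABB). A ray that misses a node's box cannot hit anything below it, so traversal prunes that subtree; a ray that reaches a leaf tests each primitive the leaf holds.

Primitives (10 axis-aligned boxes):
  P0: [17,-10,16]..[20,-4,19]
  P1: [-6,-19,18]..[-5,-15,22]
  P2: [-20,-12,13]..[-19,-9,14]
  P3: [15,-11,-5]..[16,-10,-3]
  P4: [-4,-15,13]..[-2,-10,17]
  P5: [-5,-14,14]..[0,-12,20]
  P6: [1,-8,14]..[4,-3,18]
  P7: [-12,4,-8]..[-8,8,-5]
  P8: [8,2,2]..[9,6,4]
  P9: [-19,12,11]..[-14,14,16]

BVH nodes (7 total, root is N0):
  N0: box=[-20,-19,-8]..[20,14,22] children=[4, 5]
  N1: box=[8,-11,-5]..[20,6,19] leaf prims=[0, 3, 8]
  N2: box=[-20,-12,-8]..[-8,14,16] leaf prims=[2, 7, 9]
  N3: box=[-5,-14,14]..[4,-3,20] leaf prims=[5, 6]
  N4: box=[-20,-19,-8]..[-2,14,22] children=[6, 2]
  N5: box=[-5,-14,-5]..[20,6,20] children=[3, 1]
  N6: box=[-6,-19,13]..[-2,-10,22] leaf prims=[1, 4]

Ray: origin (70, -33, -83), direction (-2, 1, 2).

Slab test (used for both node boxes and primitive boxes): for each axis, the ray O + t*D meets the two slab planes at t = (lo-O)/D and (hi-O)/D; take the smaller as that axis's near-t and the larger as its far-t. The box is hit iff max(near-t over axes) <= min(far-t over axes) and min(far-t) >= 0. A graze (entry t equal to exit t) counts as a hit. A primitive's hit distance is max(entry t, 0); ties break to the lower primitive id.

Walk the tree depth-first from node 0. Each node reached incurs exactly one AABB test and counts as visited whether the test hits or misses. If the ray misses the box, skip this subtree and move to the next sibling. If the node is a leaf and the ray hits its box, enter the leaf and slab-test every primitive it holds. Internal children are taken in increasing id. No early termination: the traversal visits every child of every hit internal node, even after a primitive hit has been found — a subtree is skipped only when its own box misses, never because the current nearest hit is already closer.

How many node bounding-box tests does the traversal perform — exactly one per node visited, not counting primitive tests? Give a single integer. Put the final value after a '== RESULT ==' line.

Trace the traversal:
N0 x:[25,45] y:[14,47] z:[75/2,105/2] -> hit [75/2,45], descend [4, 5]
  N4 x:[36,45] y:[14,47] z:[75/2,105/2] -> hit [75/2,45], descend [2, 6]
    N2 x:[39,45] y:[21,47] z:[75/2,99/2] -> hit [39,45] leaf, test {P2(miss), P7@t=39, P9(miss)}
    N6 x:[36,38] y:[14,23] z:[48,105/2] -> miss, prune
  N5 x:[25,75/2] y:[19,39] z:[39,103/2] -> miss, prune

5 AABB tests over nodes [0, 4, 2, 6, 5]; 1 leaf entered; closest P7.

== RESULT ==
5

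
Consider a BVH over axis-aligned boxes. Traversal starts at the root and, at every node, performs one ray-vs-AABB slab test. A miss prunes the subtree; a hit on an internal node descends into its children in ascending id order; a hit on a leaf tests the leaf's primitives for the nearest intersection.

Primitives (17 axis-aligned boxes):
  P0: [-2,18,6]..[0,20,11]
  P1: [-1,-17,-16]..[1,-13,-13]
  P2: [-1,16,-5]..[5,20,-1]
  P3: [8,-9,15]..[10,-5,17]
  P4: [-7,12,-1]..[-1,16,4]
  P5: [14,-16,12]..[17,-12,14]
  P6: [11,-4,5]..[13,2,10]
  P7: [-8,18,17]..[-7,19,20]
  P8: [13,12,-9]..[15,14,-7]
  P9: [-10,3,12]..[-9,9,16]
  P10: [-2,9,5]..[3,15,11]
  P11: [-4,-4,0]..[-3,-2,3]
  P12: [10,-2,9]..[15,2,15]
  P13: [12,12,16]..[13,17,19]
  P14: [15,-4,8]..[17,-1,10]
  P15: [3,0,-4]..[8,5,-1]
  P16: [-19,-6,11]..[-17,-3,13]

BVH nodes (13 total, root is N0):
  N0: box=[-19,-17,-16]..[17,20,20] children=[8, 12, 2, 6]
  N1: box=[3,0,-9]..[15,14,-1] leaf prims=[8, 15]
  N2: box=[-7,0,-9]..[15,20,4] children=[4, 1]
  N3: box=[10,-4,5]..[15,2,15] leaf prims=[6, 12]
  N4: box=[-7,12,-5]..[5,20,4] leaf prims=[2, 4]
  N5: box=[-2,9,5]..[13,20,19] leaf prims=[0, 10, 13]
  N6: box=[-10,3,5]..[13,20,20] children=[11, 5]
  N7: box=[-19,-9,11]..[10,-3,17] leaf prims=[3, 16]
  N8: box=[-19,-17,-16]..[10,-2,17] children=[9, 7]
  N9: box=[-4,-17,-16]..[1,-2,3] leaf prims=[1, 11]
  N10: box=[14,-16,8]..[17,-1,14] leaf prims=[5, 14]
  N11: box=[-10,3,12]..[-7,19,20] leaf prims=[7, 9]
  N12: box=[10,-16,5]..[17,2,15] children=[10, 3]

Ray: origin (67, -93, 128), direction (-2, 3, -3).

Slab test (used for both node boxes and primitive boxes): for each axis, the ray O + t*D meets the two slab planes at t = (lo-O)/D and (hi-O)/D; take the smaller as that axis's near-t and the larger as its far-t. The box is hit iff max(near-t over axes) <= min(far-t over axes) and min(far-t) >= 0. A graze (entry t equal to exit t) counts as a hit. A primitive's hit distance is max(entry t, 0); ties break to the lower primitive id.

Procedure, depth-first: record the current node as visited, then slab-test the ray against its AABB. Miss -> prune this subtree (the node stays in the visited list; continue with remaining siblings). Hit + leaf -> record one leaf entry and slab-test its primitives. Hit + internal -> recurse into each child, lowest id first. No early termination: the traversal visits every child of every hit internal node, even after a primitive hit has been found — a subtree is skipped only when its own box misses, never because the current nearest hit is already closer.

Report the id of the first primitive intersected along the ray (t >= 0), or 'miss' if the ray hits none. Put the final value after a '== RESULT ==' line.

Walk:
N0 x:[25,43] y:[76/3,113/3] z:[36,48] -> hit [36,113/3], descend [2, 6, 8, 12]
  N2 x:[26,37] y:[31,113/3] z:[124/3,137/3] -> miss, prune
  N6 x:[27,77/2] y:[32,113/3] z:[36,41] -> hit [36,113/3], descend [5, 11]
    N5 x:[27,69/2] y:[34,113/3] z:[109/3,41] -> miss, prune
    N11 x:[37,77/2] y:[32,112/3] z:[36,116/3] -> hit [37,112/3] leaf, test {P7@t=37, P9(miss)}
  N8 x:[57/2,43] y:[76/3,91/3] z:[37,48] -> miss, prune
  N12 x:[25,57/2] y:[77/3,95/3] z:[113/3,41] -> miss, prune

order=[0, 2, 6, 5, 11, 8, 12]  |boxes|=7  |leaves|=1  hit=P7

== RESULT ==
7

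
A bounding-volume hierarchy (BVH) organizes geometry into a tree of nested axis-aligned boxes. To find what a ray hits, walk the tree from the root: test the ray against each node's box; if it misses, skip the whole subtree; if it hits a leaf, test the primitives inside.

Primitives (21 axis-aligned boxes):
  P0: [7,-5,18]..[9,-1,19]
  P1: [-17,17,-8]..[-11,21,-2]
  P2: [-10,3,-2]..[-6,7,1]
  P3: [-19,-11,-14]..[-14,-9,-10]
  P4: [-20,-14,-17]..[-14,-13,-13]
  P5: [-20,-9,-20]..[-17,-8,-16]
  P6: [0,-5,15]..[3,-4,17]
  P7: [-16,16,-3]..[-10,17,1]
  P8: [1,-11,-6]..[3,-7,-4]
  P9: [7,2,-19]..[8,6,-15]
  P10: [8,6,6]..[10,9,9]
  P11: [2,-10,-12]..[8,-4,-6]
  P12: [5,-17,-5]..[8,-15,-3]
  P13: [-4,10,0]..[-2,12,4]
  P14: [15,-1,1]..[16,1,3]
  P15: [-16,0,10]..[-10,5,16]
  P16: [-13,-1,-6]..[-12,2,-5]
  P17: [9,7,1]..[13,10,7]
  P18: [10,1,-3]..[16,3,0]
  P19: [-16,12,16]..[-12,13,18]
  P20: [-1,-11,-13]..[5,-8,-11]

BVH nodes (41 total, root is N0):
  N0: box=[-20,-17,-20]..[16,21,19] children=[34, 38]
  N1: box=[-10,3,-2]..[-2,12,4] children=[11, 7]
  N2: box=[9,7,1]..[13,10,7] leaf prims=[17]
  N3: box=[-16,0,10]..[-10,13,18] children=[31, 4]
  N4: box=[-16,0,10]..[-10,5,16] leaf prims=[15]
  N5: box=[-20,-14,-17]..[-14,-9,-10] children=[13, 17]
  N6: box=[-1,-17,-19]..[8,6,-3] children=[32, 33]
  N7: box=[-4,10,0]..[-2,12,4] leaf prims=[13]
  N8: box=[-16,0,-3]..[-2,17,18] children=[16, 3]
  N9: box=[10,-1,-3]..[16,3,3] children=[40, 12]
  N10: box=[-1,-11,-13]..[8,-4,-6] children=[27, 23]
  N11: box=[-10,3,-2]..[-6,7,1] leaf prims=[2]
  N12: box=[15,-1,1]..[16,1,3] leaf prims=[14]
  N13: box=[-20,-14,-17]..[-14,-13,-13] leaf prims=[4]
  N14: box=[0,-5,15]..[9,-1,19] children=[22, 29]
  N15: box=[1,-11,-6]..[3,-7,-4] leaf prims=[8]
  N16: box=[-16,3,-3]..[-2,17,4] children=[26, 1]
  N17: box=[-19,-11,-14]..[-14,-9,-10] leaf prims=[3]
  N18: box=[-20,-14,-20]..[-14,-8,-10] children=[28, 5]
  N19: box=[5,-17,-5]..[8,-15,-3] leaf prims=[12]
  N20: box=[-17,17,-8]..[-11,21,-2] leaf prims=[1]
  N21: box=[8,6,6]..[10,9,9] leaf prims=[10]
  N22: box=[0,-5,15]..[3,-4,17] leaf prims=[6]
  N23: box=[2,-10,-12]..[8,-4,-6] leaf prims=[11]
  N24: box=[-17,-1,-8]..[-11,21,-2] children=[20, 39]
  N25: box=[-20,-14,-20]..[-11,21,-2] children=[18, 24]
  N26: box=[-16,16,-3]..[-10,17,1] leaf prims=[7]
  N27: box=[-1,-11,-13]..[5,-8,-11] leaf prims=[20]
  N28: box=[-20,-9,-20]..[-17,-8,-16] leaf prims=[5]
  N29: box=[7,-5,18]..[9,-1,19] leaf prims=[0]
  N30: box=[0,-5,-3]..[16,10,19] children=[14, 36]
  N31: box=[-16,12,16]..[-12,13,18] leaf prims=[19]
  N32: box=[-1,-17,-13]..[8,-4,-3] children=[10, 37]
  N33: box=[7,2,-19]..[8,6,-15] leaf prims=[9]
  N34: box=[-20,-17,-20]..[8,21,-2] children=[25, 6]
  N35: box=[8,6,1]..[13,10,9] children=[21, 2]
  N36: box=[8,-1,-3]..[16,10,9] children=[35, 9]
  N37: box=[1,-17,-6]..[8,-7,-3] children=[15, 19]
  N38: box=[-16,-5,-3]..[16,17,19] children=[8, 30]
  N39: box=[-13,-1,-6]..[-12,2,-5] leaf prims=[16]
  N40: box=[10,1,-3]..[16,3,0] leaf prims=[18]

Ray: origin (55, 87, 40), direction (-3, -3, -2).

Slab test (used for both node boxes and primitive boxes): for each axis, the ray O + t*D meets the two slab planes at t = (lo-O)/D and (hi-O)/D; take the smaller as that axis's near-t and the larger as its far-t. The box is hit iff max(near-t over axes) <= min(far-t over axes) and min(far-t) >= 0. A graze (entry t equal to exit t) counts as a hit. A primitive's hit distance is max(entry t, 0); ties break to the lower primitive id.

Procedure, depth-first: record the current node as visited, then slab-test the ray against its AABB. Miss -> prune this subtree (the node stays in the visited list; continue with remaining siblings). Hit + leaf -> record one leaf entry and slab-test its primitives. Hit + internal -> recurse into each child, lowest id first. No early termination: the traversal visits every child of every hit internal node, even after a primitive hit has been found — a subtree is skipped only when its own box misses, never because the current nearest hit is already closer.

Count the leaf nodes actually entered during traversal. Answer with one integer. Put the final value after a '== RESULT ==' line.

Trace the traversal:
N0 x:[13,25] y:[22,104/3] z:[21/2,30] -> hit [22,25], descend [34, 38]
  N34 x:[47/3,25] y:[22,104/3] z:[21,30] -> hit [22,25], descend [6, 25]
    N6 x:[47/3,56/3] y:[27,104/3] z:[43/2,59/2] -> miss, prune
    N25 x:[22,25] y:[22,101/3] z:[21,30] -> hit [22,25], descend [18, 24]
      N18 x:[23,25] y:[95/3,101/3] z:[25,30] -> miss, prune
      N24 x:[22,24] y:[22,88/3] z:[21,24] -> hit [22,24], descend [20, 39]
        N20 x:[22,24] y:[22,70/3] z:[21,24] -> hit [22,70/3] leaf, test {P1@t=22}
        N39 x:[67/3,68/3] y:[85/3,88/3] z:[45/2,23] -> miss, prune
  N38 x:[13,71/3] y:[70/3,92/3] z:[21/2,43/2] -> miss, prune

Summary -> nodes [0, 34, 6, 25, 18, 24, 20, 39, 38]; box-tests=9; leaf-entries=1; first=P1

== RESULT ==
1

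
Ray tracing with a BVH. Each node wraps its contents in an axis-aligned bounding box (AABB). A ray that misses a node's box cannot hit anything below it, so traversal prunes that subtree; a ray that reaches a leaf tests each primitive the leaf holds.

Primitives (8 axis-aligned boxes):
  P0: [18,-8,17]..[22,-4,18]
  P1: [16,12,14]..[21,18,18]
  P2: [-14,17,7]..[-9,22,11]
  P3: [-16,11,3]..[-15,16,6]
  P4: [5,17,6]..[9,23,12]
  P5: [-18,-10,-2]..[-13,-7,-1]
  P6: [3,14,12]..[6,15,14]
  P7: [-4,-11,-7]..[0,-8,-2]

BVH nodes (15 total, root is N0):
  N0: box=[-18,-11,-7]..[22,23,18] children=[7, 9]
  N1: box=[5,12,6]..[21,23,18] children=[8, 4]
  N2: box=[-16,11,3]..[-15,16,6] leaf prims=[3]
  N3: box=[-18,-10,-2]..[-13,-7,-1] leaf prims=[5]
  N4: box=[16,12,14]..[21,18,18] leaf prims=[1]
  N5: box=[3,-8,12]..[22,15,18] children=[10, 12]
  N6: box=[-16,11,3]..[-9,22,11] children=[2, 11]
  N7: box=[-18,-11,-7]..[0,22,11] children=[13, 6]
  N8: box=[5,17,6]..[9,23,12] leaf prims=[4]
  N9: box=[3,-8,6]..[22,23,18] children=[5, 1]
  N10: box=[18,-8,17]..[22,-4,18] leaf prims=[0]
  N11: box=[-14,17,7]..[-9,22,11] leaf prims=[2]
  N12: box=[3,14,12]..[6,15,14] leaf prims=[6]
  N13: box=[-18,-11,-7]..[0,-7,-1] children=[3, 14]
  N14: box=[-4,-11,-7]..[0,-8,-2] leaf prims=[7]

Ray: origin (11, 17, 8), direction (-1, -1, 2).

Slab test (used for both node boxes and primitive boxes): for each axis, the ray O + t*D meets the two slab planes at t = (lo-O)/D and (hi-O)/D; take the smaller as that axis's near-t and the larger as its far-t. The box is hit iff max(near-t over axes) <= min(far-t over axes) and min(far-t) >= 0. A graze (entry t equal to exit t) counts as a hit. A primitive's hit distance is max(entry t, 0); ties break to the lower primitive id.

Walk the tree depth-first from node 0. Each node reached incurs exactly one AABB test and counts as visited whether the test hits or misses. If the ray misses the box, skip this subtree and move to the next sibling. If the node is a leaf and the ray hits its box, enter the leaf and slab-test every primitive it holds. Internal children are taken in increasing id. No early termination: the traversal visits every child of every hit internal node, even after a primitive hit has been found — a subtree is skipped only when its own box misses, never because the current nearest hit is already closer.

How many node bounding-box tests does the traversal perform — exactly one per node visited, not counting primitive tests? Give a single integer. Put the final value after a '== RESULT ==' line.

Trace the traversal:
N0 x:[-11,29] y:[-6,28] z:[-15/2,5] -> hit [-6,5], descend [7, 9]
  N7 x:[11,29] y:[-5,28] z:[-15/2,3/2] -> miss, prune
  N9 x:[-11,8] y:[-6,25] z:[-1,5] -> hit [-1,5], descend [1, 5]
    N1 x:[-10,6] y:[-6,5] z:[-1,5] -> hit [-1,5], descend [4, 8]
      N4 x:[-10,-5] y:[-1,5] z:[3,5] -> miss, prune
      N8 x:[2,6] y:[-6,0] z:[-1,2] -> miss, prune
    N5 x:[-11,8] y:[2,25] z:[2,5] -> hit [2,5], descend [10, 12]
      N10 x:[-11,-7] y:[21,25] z:[9/2,5] -> miss, prune
      N12 x:[5,8] y:[2,3] z:[2,3] -> miss, prune

order=[0, 7, 9, 1, 4, 8, 5, 10, 12]  |boxes|=9  |leaves|=0  hit=miss

== RESULT ==
9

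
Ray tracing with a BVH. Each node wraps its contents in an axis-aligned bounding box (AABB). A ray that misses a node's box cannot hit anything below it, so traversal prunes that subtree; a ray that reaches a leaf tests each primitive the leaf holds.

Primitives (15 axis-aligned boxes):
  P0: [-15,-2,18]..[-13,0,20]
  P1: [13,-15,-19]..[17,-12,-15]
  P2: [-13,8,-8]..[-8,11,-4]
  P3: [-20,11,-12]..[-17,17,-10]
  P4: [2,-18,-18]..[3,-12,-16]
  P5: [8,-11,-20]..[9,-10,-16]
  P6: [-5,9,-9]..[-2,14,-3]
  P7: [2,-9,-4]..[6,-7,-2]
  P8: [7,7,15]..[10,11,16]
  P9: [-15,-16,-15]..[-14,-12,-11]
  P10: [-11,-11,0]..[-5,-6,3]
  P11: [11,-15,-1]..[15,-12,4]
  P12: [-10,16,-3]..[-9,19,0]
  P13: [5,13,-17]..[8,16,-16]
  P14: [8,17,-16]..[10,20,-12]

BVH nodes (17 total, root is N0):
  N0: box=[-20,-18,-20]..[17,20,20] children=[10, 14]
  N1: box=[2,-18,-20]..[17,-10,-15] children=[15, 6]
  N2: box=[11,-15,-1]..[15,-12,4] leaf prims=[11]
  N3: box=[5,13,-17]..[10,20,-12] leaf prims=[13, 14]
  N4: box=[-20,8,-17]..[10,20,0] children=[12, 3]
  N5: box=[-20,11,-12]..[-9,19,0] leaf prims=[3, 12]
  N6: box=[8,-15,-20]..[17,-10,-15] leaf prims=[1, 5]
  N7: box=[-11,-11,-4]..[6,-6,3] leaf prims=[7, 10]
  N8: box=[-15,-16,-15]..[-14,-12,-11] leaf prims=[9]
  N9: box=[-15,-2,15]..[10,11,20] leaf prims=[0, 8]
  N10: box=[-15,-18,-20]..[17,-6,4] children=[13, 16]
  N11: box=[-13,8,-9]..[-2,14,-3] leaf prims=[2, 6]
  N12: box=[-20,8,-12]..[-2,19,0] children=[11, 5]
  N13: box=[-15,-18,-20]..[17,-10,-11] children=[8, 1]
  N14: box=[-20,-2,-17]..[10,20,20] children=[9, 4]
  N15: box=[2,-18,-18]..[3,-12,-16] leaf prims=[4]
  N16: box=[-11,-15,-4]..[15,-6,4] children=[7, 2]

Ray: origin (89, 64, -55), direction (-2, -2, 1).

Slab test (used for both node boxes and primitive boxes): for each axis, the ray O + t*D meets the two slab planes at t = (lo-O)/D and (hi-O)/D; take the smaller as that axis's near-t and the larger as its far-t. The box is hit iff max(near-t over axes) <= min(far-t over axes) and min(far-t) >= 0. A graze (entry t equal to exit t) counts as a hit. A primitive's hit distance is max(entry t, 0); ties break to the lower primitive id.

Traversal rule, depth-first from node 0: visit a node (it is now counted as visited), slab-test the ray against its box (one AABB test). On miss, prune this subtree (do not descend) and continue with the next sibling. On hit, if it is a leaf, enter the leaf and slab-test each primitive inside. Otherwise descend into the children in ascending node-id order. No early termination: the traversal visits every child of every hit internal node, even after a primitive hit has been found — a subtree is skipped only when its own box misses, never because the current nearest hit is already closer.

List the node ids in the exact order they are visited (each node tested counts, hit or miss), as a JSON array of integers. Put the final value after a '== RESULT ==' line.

Walk:
N0 x:[36,109/2] y:[22,41] z:[35,75] -> hit [36,41], descend [10, 14]
  N10 x:[36,52] y:[35,41] z:[35,59] -> hit [36,41], descend [13, 16]
    N13 x:[36,52] y:[37,41] z:[35,44] -> hit [37,41], descend [1, 8]
      N1 x:[36,87/2] y:[37,41] z:[35,40] -> hit [37,40], descend [6, 15]
        N6 x:[36,81/2] y:[37,79/2] z:[35,40] -> hit [37,79/2] leaf, test {P1@t=38, P5(miss)}
        N15 x:[43,87/2] y:[38,41] z:[37,39] -> miss, prune
      N8 x:[103/2,52] y:[38,40] z:[40,44] -> miss, prune
    N16 x:[37,50] y:[35,79/2] z:[51,59] -> miss, prune
  N14 x:[79/2,109/2] y:[22,33] z:[38,75] -> miss, prune

Visited [0, 10, 13, 1, 6, 15, 8, 16, 14]. Tests: 9 box, 1 leaf. Nearest: P1.

== RESULT ==
[0, 10, 13, 1, 6, 15, 8, 16, 14]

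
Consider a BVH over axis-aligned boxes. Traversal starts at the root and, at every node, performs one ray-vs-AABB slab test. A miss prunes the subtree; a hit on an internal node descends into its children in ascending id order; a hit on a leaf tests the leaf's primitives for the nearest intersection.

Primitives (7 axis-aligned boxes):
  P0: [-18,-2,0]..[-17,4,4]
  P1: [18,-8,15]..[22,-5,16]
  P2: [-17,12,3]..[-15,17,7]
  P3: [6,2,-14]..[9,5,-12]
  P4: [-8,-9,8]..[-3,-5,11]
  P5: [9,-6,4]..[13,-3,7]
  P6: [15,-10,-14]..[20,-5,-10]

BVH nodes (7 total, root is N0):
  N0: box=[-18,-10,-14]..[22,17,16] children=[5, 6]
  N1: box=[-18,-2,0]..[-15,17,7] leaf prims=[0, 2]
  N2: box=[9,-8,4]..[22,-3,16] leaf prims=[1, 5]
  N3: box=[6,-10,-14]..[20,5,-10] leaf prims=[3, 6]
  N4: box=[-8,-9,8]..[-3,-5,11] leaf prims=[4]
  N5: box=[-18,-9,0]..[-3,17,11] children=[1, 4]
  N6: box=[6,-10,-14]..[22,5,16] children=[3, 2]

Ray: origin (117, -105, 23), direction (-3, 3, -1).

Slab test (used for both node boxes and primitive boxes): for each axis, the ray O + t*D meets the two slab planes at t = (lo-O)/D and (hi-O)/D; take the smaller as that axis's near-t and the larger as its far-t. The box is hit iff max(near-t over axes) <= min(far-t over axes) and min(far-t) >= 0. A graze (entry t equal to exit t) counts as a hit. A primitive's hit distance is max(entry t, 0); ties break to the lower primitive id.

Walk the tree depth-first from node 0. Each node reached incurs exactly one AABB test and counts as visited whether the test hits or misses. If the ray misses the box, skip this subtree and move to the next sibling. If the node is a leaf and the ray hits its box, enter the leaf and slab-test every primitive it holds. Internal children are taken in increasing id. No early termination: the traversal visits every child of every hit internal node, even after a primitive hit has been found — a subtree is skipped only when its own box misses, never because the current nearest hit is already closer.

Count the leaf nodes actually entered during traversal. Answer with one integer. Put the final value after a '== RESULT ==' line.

Trace the traversal:
N0 x:[95/3,45] y:[95/3,122/3] z:[7,37] -> hit [95/3,37], descend [5, 6]
  N5 x:[40,45] y:[32,122/3] z:[12,23] -> miss, prune
  N6 x:[95/3,37] y:[95/3,110/3] z:[7,37] -> hit [95/3,110/3], descend [2, 3]
    N2 x:[95/3,36] y:[97/3,34] z:[7,19] -> miss, prune
    N3 x:[97/3,37] y:[95/3,110/3] z:[33,37] -> hit [33,110/3] leaf, test {P3@t=36, P6@t=33}

5 AABB tests over nodes [0, 5, 6, 2, 3]; 1 leaf entered; closest P6.

== RESULT ==
1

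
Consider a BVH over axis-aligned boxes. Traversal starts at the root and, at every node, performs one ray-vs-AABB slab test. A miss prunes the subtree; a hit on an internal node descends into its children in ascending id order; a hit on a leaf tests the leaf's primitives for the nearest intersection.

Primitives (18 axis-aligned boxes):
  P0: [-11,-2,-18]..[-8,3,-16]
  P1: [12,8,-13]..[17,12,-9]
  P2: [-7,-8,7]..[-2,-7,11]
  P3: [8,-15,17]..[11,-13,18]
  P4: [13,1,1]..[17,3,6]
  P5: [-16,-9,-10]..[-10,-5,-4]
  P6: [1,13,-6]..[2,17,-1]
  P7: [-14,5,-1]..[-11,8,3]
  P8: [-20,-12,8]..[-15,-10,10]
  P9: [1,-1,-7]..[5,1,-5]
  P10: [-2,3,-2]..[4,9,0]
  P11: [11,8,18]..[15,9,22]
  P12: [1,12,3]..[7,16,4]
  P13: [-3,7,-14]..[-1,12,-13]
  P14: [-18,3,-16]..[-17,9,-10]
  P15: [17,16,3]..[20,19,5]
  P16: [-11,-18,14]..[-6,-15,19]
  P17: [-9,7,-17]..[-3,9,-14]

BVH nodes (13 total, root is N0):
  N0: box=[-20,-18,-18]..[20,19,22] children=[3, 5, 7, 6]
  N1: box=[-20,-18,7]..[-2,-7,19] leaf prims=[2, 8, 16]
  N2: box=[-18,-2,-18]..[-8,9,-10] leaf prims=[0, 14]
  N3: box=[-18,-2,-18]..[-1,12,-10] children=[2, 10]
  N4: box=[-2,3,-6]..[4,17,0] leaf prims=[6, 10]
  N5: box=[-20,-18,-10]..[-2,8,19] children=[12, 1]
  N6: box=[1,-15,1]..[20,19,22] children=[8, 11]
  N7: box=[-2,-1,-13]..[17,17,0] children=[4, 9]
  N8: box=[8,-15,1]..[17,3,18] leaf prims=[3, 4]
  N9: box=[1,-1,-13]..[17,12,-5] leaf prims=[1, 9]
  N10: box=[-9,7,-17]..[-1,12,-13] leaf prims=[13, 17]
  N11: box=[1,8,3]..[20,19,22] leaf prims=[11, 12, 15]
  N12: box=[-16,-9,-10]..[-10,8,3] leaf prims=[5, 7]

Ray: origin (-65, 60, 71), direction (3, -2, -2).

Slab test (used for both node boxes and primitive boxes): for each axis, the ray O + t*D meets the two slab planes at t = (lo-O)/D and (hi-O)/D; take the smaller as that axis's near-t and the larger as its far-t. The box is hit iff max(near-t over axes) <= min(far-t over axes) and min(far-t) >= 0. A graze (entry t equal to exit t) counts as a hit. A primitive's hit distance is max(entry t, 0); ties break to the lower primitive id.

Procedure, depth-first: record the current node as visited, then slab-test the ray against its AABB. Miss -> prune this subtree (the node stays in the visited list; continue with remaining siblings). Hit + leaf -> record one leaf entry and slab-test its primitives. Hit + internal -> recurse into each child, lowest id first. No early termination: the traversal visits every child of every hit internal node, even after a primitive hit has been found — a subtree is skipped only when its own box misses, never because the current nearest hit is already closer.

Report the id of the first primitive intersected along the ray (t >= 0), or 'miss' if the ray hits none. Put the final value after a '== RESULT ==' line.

Trace the traversal:
N0 x:[15,85/3] y:[41/2,39] z:[49/2,89/2] -> hit [49/2,85/3], descend [3, 5, 6, 7]
  N3 x:[47/3,64/3] y:[24,31] z:[81/2,89/2] -> miss, prune
  N5 x:[15,21] y:[26,39] z:[26,81/2] -> miss, prune
  N6 x:[22,85/3] y:[41/2,75/2] z:[49/2,35] -> hit [49/2,85/3], descend [8, 11]
    N8 x:[73/3,82/3] y:[57/2,75/2] z:[53/2,35] -> miss, prune
    N11 x:[22,85/3] y:[41/2,26] z:[49/2,34] -> hit [49/2,26] leaf, test {P11@t=51/2, P12(miss), P15(miss)}
  N7 x:[21,82/3] y:[43/2,61/2] z:[71/2,42] -> miss, prune

Summary -> nodes [0, 3, 5, 6, 8, 11, 7]; box-tests=7; leaf-entries=1; first=P11

== RESULT ==
11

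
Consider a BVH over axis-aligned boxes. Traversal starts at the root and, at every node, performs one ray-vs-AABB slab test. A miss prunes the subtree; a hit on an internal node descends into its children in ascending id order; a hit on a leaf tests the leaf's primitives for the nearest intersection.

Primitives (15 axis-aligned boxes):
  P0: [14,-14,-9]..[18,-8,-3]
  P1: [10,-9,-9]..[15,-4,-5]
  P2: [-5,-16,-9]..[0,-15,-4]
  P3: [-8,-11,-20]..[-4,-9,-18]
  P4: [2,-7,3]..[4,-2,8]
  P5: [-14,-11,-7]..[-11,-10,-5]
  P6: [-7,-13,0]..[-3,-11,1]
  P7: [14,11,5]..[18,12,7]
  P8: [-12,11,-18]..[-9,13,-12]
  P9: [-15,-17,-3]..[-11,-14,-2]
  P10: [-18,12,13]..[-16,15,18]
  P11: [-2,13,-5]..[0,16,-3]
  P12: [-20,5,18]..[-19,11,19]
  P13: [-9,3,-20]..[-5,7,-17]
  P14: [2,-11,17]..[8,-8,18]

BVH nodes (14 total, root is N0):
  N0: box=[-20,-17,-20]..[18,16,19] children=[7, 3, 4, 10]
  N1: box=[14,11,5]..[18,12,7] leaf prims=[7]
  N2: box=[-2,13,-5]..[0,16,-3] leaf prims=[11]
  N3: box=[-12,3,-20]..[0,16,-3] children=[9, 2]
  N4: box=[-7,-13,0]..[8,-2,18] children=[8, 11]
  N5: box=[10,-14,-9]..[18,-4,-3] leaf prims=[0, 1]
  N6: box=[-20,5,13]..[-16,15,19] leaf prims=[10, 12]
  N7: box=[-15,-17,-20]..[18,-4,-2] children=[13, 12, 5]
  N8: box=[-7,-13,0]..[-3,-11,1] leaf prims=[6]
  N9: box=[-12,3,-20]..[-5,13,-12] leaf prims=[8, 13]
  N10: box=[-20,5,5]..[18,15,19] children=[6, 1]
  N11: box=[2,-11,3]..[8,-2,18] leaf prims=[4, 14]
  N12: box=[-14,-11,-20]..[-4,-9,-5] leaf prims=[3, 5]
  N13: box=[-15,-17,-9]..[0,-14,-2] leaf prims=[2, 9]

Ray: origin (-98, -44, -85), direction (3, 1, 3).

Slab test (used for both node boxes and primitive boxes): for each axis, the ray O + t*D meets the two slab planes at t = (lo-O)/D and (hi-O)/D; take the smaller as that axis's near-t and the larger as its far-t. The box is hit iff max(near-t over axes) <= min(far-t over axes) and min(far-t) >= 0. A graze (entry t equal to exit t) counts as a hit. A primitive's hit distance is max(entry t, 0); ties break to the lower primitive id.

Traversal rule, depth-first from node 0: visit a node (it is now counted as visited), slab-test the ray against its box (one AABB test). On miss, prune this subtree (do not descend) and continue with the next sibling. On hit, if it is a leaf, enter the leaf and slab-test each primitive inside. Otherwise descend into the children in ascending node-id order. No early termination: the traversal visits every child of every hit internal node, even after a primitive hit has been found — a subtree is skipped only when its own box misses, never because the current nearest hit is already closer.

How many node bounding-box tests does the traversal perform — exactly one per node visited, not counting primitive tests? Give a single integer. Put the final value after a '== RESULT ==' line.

Trace the traversal:
N0 x:[26,116/3] y:[27,60] z:[65/3,104/3] -> hit [27,104/3], descend [3, 4, 7, 10]
  N3 x:[86/3,98/3] y:[47,60] z:[65/3,82/3] -> miss, prune
  N4 x:[91/3,106/3] y:[31,42] z:[85/3,103/3] -> hit [31,103/3], descend [8, 11]
    N8 x:[91/3,95/3] y:[31,33] z:[85/3,86/3] -> miss, prune
    N11 x:[100/3,106/3] y:[33,42] z:[88/3,103/3] -> hit [100/3,103/3] leaf, test {P4(miss), P14@t=34}
  N7 x:[83/3,116/3] y:[27,40] z:[65/3,83/3] -> hit [83/3,83/3], descend [5, 12, 13]
    N5 x:[36,116/3] y:[30,40] z:[76/3,82/3] -> miss, prune
    N12 x:[28,94/3] y:[33,35] z:[65/3,80/3] -> miss, prune
    N13 x:[83/3,98/3] y:[27,30] z:[76/3,83/3] -> hit [83/3,83/3] leaf, test {P2(miss), P9@t=83/3}
  N10 x:[26,116/3] y:[49,59] z:[30,104/3] -> miss, prune

Summary -> nodes [0, 3, 4, 8, 11, 7, 5, 12, 13, 10]; box-tests=10; leaf-entries=2; first=P9

== RESULT ==
10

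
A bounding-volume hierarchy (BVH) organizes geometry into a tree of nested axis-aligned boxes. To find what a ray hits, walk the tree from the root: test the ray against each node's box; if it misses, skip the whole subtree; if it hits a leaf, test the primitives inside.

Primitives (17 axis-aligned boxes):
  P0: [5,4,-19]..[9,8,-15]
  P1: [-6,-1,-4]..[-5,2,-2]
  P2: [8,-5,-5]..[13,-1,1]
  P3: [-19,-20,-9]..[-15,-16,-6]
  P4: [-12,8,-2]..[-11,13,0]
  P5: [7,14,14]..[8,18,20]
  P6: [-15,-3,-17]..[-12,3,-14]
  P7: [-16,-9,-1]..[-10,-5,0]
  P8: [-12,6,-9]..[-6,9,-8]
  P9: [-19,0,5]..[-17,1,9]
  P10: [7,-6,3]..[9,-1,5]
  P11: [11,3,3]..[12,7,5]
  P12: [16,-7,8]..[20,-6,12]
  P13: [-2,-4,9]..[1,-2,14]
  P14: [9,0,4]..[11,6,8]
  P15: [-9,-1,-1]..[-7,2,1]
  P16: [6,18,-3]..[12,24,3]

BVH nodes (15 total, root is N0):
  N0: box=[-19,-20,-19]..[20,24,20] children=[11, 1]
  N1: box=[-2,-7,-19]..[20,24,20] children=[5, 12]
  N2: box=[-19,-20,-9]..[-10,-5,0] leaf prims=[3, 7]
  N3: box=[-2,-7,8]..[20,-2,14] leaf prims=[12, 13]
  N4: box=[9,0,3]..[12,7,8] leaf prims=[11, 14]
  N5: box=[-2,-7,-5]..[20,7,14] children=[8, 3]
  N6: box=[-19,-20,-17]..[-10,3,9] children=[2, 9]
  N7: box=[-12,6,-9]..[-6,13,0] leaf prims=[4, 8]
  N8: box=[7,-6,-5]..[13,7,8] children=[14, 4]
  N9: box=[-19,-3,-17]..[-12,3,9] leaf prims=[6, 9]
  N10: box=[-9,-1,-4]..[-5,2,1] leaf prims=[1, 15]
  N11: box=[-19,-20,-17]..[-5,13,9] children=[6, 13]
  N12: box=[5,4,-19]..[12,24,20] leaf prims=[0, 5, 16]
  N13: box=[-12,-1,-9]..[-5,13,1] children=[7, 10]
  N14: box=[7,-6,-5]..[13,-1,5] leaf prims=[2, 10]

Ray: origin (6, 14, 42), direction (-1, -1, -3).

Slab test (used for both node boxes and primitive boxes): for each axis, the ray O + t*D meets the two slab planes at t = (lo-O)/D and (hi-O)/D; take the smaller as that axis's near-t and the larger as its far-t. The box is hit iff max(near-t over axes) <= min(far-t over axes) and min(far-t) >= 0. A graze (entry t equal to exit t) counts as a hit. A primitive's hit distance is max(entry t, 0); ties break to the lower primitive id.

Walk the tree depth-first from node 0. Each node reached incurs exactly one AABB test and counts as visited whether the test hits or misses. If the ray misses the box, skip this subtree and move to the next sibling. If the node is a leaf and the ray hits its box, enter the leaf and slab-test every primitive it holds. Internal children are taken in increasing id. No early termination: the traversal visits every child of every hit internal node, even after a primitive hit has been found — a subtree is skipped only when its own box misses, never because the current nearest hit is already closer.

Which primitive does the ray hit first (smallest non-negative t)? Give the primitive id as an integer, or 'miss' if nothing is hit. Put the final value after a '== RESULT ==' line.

Traverse from the root:
N0 x:[-14,25] y:[-10,34] z:[22/3,61/3] -> hit [22/3,61/3], descend [1, 11]
  N1 x:[-14,8] y:[-10,21] z:[22/3,61/3] -> hit [22/3,8], descend [5, 12]
    N5 x:[-14,8] y:[7,21] z:[28/3,47/3] -> miss, prune
    N12 x:[-6,1] y:[-10,10] z:[22/3,61/3] -> miss, prune
  N11 x:[11,25] y:[1,34] z:[11,59/3] -> hit [11,59/3], descend [6, 13]
    N6 x:[16,25] y:[11,34] z:[11,59/3] -> hit [16,59/3], descend [2, 9]
      N2 x:[16,25] y:[19,34] z:[14,17] -> miss, prune
      N9 x:[18,25] y:[11,17] z:[11,59/3] -> miss, prune
    N13 x:[11,18] y:[1,15] z:[41/3,17] -> hit [41/3,15], descend [7, 10]
      N7 x:[12,18] y:[1,8] z:[14,17] -> miss, prune
      N10 x:[11,15] y:[12,15] z:[41/3,46/3] -> hit [41/3,15] leaf, test {P1(miss), P15@t=41/3}

11 AABB tests over nodes [0, 1, 5, 12, 11, 6, 2, 9, 13, 7, 10]; 1 leaf entered; closest P15.

== RESULT ==
15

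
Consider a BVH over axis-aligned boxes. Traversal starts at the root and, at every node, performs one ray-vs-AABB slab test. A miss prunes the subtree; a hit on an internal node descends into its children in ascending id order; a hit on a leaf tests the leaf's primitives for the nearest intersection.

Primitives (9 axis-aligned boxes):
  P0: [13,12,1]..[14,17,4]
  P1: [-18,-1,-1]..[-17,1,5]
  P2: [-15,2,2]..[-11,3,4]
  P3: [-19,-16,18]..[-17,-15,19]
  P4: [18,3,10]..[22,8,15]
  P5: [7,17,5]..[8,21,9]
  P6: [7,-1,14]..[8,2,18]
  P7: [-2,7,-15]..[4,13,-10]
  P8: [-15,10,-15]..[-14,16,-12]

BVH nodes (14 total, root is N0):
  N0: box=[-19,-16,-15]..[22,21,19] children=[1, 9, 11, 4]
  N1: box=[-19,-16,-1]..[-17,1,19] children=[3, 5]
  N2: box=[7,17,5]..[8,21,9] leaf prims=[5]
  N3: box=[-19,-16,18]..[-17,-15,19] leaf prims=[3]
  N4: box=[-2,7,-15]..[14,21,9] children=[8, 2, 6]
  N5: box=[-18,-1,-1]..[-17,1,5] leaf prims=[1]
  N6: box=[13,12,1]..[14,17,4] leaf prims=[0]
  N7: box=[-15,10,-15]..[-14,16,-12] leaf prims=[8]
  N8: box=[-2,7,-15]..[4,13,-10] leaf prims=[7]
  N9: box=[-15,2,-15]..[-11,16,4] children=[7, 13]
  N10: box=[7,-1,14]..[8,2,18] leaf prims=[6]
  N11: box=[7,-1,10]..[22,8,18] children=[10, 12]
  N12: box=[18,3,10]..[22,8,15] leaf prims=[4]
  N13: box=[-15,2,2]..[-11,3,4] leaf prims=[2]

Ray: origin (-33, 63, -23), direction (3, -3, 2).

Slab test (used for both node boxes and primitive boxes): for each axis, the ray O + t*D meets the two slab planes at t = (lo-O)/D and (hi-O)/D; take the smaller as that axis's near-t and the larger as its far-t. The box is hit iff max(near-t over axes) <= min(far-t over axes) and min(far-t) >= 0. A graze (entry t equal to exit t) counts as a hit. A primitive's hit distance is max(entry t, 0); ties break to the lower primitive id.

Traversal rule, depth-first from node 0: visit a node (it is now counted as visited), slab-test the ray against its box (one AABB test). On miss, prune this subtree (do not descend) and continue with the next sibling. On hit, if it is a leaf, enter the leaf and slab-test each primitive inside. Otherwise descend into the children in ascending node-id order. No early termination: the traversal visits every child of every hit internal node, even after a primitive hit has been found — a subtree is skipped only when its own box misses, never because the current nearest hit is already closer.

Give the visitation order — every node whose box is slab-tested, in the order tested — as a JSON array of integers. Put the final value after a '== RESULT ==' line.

Trace the traversal:
N0 x:[14/3,55/3] y:[14,79/3] z:[4,21] -> hit [14,55/3], descend [1, 4, 9, 11]
  N1 x:[14/3,16/3] y:[62/3,79/3] z:[11,21] -> miss, prune
  N4 x:[31/3,47/3] y:[14,56/3] z:[4,16] -> hit [14,47/3], descend [2, 6, 8]
    N2 x:[40/3,41/3] y:[14,46/3] z:[14,16] -> miss, prune
    N6 x:[46/3,47/3] y:[46/3,17] z:[12,27/2] -> miss, prune
    N8 x:[31/3,37/3] y:[50/3,56/3] z:[4,13/2] -> miss, prune
  N9 x:[6,22/3] y:[47/3,61/3] z:[4,27/2] -> miss, prune
  N11 x:[40/3,55/3] y:[55/3,64/3] z:[33/2,41/2] -> hit [55/3,55/3], descend [10, 12]
    N10 x:[40/3,41/3] y:[61/3,64/3] z:[37/2,41/2] -> miss, prune
    N12 x:[17,55/3] y:[55/3,20] z:[33/2,19] -> hit [55/3,55/3] leaf, test {P4@t=55/3}

10 AABB tests over nodes [0, 1, 4, 2, 6, 8, 9, 11, 10, 12]; 1 leaf entered; closest P4.

== RESULT ==
[0, 1, 4, 2, 6, 8, 9, 11, 10, 12]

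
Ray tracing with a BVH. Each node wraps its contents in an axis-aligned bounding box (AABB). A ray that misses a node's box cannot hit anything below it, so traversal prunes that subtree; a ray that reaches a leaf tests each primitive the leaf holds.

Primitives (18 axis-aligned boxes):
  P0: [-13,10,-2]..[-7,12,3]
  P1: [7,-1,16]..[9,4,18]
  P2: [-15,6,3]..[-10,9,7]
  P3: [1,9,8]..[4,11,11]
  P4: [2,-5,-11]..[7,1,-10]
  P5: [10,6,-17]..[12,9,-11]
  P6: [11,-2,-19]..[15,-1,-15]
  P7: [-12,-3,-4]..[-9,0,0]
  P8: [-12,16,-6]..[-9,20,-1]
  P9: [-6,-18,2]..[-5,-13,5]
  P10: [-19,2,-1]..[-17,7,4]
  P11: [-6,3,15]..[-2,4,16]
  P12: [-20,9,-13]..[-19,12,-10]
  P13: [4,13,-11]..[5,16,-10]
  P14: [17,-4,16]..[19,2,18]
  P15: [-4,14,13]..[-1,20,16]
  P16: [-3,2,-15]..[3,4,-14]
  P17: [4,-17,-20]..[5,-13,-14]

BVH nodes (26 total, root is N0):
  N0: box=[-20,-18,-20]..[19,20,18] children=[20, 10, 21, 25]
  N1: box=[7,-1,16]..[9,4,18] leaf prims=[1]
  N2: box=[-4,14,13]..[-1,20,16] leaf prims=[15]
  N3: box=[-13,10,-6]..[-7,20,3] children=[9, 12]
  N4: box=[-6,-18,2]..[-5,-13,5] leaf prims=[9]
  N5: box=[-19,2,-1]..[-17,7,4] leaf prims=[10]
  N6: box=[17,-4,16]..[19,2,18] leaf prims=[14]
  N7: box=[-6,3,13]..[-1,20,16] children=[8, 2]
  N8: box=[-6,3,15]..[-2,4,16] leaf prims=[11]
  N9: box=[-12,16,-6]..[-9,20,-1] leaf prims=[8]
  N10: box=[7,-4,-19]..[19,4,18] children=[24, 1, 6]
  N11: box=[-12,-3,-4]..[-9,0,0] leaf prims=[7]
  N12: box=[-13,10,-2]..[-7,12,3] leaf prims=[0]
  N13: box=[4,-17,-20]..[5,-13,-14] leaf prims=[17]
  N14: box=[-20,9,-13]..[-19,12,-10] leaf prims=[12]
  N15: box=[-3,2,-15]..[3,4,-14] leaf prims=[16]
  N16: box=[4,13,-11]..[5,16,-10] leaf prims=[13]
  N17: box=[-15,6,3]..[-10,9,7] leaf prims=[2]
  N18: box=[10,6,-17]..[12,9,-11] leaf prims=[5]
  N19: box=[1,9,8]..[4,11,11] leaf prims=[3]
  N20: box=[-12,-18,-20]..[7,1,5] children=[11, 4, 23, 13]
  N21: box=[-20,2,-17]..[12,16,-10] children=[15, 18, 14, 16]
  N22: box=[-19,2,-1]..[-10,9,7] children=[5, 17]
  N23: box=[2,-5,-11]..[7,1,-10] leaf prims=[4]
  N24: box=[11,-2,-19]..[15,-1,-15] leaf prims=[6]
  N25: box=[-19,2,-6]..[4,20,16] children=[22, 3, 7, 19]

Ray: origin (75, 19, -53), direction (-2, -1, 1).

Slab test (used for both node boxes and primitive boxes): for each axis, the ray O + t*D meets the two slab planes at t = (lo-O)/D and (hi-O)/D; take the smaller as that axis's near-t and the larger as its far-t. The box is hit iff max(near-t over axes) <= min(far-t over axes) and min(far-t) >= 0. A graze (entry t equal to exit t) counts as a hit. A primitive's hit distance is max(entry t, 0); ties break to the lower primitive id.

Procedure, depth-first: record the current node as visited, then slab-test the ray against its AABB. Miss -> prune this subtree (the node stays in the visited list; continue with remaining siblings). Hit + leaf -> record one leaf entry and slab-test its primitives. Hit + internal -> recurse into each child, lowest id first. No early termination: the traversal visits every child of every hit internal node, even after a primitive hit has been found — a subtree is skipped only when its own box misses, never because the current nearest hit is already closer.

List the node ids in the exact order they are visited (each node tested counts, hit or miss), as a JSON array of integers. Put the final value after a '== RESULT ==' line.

Trace the traversal:
N0 x:[28,95/2] y:[-1,37] z:[33,71] -> hit [33,37], descend [10, 20, 21, 25]
  N10 x:[28,34] y:[15,23] z:[34,71] -> miss, prune
  N20 x:[34,87/2] y:[18,37] z:[33,58] -> hit [34,37], descend [4, 11, 13, 23]
    N4 x:[40,81/2] y:[32,37] z:[55,58] -> miss, prune
    N11 x:[42,87/2] y:[19,22] z:[49,53] -> miss, prune
    N13 x:[35,71/2] y:[32,36] z:[33,39] -> hit [35,71/2] leaf, test {P17@t=35}
    N23 x:[34,73/2] y:[18,24] z:[42,43] -> miss, prune
  N21 x:[63/2,95/2] y:[3,17] z:[36,43] -> miss, prune
  N25 x:[71/2,47] y:[-1,17] z:[47,69] -> miss, prune

9 AABB tests over nodes [0, 10, 20, 4, 11, 13, 23, 21, 25]; 1 leaf entered; closest P17.

== RESULT ==
[0, 10, 20, 4, 11, 13, 23, 21, 25]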